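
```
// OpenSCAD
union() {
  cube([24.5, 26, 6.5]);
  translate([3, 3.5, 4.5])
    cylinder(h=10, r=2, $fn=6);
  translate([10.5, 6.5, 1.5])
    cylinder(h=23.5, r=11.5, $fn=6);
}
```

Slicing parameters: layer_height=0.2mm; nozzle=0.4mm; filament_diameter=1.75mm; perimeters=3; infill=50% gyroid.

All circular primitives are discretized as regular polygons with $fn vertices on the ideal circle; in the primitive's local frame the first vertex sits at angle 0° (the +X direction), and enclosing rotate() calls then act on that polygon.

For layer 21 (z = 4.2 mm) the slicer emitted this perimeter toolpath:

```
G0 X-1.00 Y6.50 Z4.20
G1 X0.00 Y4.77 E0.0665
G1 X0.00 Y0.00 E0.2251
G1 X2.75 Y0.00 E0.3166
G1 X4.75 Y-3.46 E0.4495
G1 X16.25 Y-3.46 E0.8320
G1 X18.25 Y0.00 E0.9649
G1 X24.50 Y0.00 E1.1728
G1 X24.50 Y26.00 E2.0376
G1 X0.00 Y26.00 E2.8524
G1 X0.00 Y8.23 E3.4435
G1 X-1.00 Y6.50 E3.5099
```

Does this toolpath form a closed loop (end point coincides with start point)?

yes

Start point (G0): (-1.00, 6.50). End point (last G1): the path returns to the start — closed.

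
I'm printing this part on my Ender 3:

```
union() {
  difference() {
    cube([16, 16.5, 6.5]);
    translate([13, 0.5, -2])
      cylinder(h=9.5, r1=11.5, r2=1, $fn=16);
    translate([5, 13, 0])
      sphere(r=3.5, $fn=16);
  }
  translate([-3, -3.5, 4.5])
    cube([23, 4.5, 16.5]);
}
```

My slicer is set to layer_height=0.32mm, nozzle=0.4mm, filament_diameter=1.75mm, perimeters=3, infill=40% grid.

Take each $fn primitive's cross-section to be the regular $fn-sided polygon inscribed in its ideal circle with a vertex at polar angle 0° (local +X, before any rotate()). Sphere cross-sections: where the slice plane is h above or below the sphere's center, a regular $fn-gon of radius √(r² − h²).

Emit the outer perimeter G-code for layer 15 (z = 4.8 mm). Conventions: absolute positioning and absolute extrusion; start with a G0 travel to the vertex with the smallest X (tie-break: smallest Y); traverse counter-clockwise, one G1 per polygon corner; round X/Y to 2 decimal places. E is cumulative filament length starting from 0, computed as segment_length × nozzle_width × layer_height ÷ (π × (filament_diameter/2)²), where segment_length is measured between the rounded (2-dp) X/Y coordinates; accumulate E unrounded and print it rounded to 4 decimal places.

At z = 4.8 mm: the cube (footprint 16×16.5) is included at this height; the cone at (13, 0.5): at t=0.716 of its height the radius interpolates to r₁+(r₂−r₁)t = 3.984, giving a regular 16-gon of that circumradius; the sphere at (5, 13) is absent (|z−center|=4.800 > r=3.5); Subtracting the remaining from the first: starting from the 16×16.5 cube, the cone at (13, 0.5) partially overlaps it — only the 26.15 mm² overlap (of its 48.60 mm²) is removed, clipping the outline — 1 connected region; the cube at (-3, -3.5) (footprint 23×4.5) is included at this height; Taking the union: the regions partially overlap (shared area 9.07 mm²), so overlapping operands fuse into one piece — 1 connected region. The outline is a single polygon with 15 vertices. Extrusion per mm of travel: 0.4 × 0.32 / (π × 0.875²) = 0.053216. Accumulating E over each segment gives final E = 5.3209.

G0 X-3.00 Y-3.50 Z4.80
G1 X20.00 Y-3.50 E1.2240
G1 X20.00 Y1.00 E1.4634
G1 X9.12 Y1.00 E2.0424
G1 X9.32 Y2.02 E2.0978
G1 X10.18 Y3.32 E2.1807
G1 X11.48 Y4.18 E2.2637
G1 X13.00 Y4.48 E2.3461
G1 X14.52 Y4.18 E2.4285
G1 X15.82 Y3.32 E2.5115
G1 X16.00 Y3.04 E2.5292
G1 X16.00 Y16.50 E3.2455
G1 X0.00 Y16.50 E4.0970
G1 X0.00 Y1.00 E4.9218
G1 X-3.00 Y1.00 E5.0815
G1 X-3.00 Y-3.50 E5.3209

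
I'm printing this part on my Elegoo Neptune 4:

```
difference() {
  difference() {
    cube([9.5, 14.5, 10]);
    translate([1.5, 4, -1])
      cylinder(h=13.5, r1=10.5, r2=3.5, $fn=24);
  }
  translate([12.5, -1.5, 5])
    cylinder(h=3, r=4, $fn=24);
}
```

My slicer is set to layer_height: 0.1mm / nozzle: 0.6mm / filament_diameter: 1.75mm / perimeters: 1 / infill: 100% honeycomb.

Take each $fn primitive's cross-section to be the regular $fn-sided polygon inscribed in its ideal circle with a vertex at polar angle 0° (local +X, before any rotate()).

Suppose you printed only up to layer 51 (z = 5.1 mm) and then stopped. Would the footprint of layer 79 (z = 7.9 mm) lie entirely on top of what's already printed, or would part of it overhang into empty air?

Compare the two slices. At z = 5.1: the cube (footprint 9.5×14.5) is included at this height (area 137.75 mm²); the cone at (1.5, 4) contributes a regular 24-gon of circumradius 7.337 (interpolated between r1=10.5 and r2=3.5 at t=0.452) (area = (24/2)·7.337²·sin(360°/24) = 167.19 mm²); Taking the first minus the rest: starting from the 9.5×14.5 cube (137.75 mm²), the cone at (1.5, 4) partially overlaps it — only the 86.31 mm² overlap (of its 167.19 mm²) is removed, clipping the outline — area = 51.44 mm²; the r=4 cylinder at (12.5, -1.5) contributes a regular 24-gon of circumradius 4 (area = (24/2)·4.000²·sin(360°/24) = 49.69 mm²); After the difference (first − rest): starting from the result so far (51.44 mm²), the r=4 cylinder at (12.5, -1.5) partially overlaps it — only the 0.42 mm² overlap (of its 49.69 mm²) is removed, clipping the outline — area = 51.02 mm². At z = 7.9: the cube (footprint 9.5×14.5) is included at this height (area 137.75 mm²); the cone at (1.5, 4) contributes a regular 24-gon of circumradius 5.885 (interpolated between r1=10.5 and r2=3.5 at t=0.659) (area = (24/2)·5.885²·sin(360°/24) = 107.57 mm²); After the difference (first − rest): starting from the 9.5×14.5 cube (137.75 mm²), the cone at (1.5, 4) partially overlaps it — only the 63.00 mm² overlap (of its 107.57 mm²) is removed, clipping the outline — area = 74.75 mm²; the cylinder at (12.5, -1.5): section is a regular 24-gon, circumradius r=4 (area = (24/2)·4.000²·sin(360°/24) = 49.69 mm²); After the difference (first − rest): starting from the result so far (74.75 mm²), the r=4 cylinder at (12.5, -1.5) partially overlaps it — only the 0.42 mm² overlap (of its 49.69 mm²) is removed, clipping the outline — area = 74.33 mm². Checking containment: at z = 7.9 the cross-section extends beyond the z = 5.1 cross-section by about 23.31 mm².

part overhangs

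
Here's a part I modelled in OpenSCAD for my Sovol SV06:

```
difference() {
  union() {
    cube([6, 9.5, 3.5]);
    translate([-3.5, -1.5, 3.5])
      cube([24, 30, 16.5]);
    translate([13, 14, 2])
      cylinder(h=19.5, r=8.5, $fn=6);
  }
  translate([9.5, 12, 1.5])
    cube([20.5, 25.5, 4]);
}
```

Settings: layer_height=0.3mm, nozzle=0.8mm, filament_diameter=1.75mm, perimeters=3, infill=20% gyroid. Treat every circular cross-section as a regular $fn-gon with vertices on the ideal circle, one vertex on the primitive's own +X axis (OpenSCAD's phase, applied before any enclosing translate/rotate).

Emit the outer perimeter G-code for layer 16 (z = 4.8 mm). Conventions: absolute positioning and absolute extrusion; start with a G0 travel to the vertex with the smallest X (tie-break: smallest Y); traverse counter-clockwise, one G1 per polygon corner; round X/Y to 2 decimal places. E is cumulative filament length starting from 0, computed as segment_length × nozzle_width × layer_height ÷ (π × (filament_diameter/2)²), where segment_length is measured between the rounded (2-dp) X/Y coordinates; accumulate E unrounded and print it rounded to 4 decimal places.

G0 X-3.50 Y-1.50 Z4.80
G1 X20.50 Y-1.50 E2.3947
G1 X20.50 Y12.00 E3.7418
G1 X9.50 Y12.00 E4.8393
G1 X9.50 Y28.50 E6.4857
G1 X-3.50 Y28.50 E7.7829
G1 X-3.50 Y-1.50 E10.7763

At z = 4.8 mm: the cube does not reach this height (z outside [0, 3.5]); the cube at (-3.5, -1.5) is present — its section is the full 24×30 rectangle; the r=8.5 cylinder at (13, 14) gives a regular 6-gon of circumradius 8.5 (constant along its height); Taking the union: the regions partially overlap (shared area 185.98 mm²), so overlapping operands fuse into one piece — 1 connected region; the 20.5×25.5 cube at (9.5, 12) contributes its full rectangle; Subtracting the remaining from the first: starting from that combined region, the 20.5×25.5 cube at (9.5, 12) partially overlaps it — only the 183.23 mm² overlap (of its 522.75 mm²) is removed, clipping the outline — 1 connected region. The outline is a single polygon with 6 vertices. Extrusion per mm of travel: 0.8 × 0.3 / (π × 0.875²) = 0.099780. Accumulating E over each segment gives final E = 10.7763.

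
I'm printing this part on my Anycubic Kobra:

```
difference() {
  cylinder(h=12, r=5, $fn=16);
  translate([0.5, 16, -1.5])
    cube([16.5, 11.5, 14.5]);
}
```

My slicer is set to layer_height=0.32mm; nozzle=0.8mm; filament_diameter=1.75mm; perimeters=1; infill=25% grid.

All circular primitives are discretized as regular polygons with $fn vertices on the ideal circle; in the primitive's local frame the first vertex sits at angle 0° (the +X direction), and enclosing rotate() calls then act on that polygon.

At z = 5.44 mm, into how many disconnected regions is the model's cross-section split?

1

At z = 5.44 mm: the cylinder: section is a regular 16-gon, circumradius r=5; the 16.5×11.5 cube at (0.5, 16) contributes its full rectangle; Taking the first minus the rest: starting from the r=5 cylinder, the 16.5×11.5 cube at (0.5, 16) misses the remaining region (no effect) — 1 connected region. The result has 1 disconnected region.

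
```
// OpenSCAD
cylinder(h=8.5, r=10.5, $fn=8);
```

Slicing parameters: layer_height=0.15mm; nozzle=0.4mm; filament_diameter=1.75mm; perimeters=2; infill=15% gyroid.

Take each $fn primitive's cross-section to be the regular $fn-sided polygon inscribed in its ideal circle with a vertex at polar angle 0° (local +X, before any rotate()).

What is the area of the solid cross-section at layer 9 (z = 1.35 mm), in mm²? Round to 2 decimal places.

At z = 1.35 mm: the r=10.5 cylinder gives a regular 8-gon of circumradius 10.5 (constant along its height) (area = (8/2)·10.500²·sin(360°/8) = 311.83 mm²). Overall, the cross-section is a single solid region. Net area = 311.83 mm².

311.83 mm²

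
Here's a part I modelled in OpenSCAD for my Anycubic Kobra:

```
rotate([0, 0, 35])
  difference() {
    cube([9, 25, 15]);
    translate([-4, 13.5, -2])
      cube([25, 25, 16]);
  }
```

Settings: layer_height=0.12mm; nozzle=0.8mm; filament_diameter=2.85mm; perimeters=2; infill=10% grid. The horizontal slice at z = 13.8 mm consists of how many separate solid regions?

At z = 13.8 mm: the cube is present — its section is the full 9×25 rectangle; the cube at (-4, 13.5) (footprint 25×25) is included at this height; Taking the first minus the rest: starting from the 9×25 cube, the 25×25 cube at (-4, 13.5) partially overlaps it — only the 103.50 mm² overlap (of its 625.00 mm²) is removed, clipping the outline — 1 connected region; (rotated 35° about Z; rotation is an isometry so areas/perimeters/island counts are preserved). The result has 1 disconnected region.

1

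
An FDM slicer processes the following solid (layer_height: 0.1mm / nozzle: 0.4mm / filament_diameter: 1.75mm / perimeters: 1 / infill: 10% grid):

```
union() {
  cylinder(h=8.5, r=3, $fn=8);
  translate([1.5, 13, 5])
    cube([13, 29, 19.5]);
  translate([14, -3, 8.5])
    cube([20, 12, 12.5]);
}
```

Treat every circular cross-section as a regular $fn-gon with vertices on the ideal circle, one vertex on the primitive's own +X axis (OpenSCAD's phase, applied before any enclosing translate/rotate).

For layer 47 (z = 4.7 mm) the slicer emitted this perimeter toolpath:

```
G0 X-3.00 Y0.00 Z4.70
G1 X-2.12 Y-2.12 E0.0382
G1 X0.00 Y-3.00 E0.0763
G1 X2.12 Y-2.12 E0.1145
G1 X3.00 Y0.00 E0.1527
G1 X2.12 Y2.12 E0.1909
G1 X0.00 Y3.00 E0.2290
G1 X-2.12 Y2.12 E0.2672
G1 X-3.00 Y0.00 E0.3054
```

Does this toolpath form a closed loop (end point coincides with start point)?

yes

Start point (G0): (-3.00, 0.00). End point (last G1): the path returns to the start — closed.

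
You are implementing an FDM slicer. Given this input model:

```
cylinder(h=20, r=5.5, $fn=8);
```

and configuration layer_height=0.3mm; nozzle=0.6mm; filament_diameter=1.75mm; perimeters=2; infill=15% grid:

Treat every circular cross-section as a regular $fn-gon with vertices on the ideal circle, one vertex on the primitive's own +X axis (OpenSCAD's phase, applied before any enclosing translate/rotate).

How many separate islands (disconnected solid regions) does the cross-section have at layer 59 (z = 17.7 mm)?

At z = 17.7 mm: the r=5.5 cylinder contributes a regular 8-gon of circumradius 5.5. Overall, the cross-section is a single solid region. Island count = 1.

1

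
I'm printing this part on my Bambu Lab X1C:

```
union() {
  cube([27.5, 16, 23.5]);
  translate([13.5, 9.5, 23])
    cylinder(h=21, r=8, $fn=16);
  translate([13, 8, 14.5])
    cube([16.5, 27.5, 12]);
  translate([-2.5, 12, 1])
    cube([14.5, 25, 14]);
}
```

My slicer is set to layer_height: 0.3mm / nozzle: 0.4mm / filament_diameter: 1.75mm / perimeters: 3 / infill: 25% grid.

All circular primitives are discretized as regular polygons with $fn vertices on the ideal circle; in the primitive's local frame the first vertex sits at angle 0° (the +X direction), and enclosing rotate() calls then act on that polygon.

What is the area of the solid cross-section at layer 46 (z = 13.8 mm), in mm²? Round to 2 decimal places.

754.50 mm²

At z = 13.8 mm: the 27.5×16 cube contributes its full rectangle (area 440.00 mm²); the cylinder at (13.5, 9.5) is not intersected at this z (z outside [23, 44]); the cube at (13, 8) does not reach this height (z outside [14.5, 26.5]); the 14.5×25 cube at (-2.5, 12) contributes its full rectangle (area 362.50 mm²); Combining (union): the regions partially overlap — summed areas 802.50 mm² minus the doubly-counted overlap 48.00 mm² gives 754.50 mm² — area = 754.50 mm². Overall, the cross-section is a single solid region. Net area = 754.50 mm².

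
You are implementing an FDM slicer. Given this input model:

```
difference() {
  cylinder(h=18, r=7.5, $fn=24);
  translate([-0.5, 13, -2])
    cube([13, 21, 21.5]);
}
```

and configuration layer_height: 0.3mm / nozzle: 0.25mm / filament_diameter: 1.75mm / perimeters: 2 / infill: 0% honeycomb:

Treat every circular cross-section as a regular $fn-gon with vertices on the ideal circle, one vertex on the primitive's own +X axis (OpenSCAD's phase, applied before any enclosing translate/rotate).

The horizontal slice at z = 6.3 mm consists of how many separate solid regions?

At z = 6.3 mm: the r=7.5 cylinder gives a regular 24-gon of circumradius 7.5 (constant along its height); the cube at (-0.5, 13) (footprint 13×21) is included at this height; Taking the first minus the rest: starting from the r=7.5 cylinder, the 13×21 cube at (-0.5, 13) misses the remaining region (no effect) — 1 connected region. The result has 1 disconnected region.

1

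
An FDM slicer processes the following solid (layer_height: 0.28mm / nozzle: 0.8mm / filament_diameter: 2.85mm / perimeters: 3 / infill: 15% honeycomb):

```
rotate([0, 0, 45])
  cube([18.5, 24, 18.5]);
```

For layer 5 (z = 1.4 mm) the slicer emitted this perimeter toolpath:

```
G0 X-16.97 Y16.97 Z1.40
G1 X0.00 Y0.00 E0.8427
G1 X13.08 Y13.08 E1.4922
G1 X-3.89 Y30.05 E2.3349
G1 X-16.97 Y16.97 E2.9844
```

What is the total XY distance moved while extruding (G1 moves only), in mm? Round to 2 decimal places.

Sum the Euclidean lengths of each G1 segment: total = 84.99 mm.

84.99 mm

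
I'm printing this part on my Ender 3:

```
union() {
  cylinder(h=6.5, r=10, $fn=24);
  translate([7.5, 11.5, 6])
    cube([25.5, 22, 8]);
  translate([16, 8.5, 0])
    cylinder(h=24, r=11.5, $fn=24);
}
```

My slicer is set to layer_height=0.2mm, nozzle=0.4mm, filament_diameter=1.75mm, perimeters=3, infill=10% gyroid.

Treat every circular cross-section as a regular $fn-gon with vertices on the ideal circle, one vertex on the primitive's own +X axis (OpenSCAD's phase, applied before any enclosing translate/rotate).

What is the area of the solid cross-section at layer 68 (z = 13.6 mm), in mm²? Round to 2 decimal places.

At z = 13.6 mm: the cylinder is not intersected at this z (z outside [0, 6.5]); the 25.5×22 cube at (7.5, 11.5) contributes its full rectangle (area 561.00 mm²); the r=11.5 cylinder at (16, 8.5) contributes a regular 24-gon of circumradius 11.5 (area = (24/2)·11.500²·sin(360°/24) = 410.75 mm²); Combining (union): the regions partially overlap — summed areas 971.75 mm² minus the doubly-counted overlap 130.59 mm² gives 841.15 mm² — area = 841.15 mm². Overall, the cross-section is a single solid region. Net area = 841.15 mm².

841.15 mm²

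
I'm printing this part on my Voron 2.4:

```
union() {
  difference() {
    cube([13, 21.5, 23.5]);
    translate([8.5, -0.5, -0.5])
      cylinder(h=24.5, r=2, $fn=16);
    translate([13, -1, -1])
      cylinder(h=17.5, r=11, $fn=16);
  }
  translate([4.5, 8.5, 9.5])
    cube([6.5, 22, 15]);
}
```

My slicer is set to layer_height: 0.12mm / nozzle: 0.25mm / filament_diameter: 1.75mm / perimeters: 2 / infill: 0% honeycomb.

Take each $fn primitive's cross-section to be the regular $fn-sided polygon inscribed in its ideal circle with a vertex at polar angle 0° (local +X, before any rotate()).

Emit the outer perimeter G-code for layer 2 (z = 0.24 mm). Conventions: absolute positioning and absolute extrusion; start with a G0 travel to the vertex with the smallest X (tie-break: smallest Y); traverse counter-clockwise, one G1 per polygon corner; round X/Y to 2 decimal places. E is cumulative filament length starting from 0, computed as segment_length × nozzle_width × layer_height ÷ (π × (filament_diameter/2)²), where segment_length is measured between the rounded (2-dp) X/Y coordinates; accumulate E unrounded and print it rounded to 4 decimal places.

G0 X0.00 Y0.00 Z0.24
G1 X2.20 Y0.00 E0.0274
G1 X2.84 Y3.21 E0.0683
G1 X5.22 Y6.78 E0.1218
G1 X8.79 Y9.16 E0.1753
G1 X13.00 Y10.00 E0.2288
G1 X13.00 Y21.50 E0.3723
G1 X0.00 Y21.50 E0.5344
G1 X0.00 Y0.00 E0.8026

At z = 0.24 mm: the 13×21.5 cube contributes its full rectangle; the r=2 cylinder at (8.5, -0.5) contributes a regular 16-gon of circumradius 2; the r=11 cylinder at (13, -1) contributes a regular 16-gon of circumradius 11; After the difference (first − rest): starting from the 13×21.5 cube, the r=2 cylinder at (8.5, -0.5) partially overlaps it — only the 4.17 mm² overlap (of its 12.25 mm²) is removed, clipping the outline; the r=11 cylinder at (13, -1) partially overlaps it — only the 77.54 mm² overlap (of its 370.44 mm²) is removed, clipping the outline — 1 connected region; the cube at (4.5, 8.5) is absent (z outside [9.5, 24.5]); Merging all regions: only the result so far is present, so the union is just that shape — 1 connected region. The outline is a single polygon with 8 vertices. Extrusion per mm of travel: 0.25 × 0.12 / (π × 0.875²) = 0.012473. Accumulating E over each segment gives final E = 0.8026.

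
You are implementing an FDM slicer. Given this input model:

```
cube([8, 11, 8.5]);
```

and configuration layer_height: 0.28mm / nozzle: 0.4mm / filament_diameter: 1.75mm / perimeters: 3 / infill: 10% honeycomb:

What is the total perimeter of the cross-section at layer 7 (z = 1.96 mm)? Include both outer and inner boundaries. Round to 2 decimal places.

38.00 mm

At z = 1.96 mm: the cube is present — its section is the full 8×11 rectangle (perimeter 38.00 mm). Overall, the cross-section is a single solid region. Total boundary length (outer) = 38.00 mm.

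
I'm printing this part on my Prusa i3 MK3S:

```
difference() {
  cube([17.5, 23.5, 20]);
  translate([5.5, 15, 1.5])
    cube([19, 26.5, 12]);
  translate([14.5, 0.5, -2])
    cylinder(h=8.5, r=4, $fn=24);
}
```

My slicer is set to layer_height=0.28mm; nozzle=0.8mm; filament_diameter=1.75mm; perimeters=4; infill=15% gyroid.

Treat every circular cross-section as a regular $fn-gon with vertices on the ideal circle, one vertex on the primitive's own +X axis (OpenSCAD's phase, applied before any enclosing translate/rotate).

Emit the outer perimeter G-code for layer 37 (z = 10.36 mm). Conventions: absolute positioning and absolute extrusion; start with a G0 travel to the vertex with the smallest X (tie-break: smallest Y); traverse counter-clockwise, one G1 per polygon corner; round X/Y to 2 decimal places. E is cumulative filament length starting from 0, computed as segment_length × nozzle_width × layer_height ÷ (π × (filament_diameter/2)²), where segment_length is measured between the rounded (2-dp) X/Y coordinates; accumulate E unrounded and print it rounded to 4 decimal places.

G0 X0.00 Y0.00 Z10.36
G1 X17.50 Y0.00 E1.6297
G1 X17.50 Y15.00 E3.0267
G1 X5.50 Y15.00 E4.1442
G1 X5.50 Y23.50 E4.9358
G1 X0.00 Y23.50 E5.4480
G1 X0.00 Y0.00 E7.6365

At z = 10.36 mm: the cube (footprint 17.5×23.5) is included at this height; the 19×26.5 cube at (5.5, 15) contributes its full rectangle; the cylinder at (14.5, 0.5) is absent (z outside [-2, 6.5]); After the difference (first − rest): starting from the 17.5×23.5 cube, the 19×26.5 cube at (5.5, 15) partially overlaps it — only the 102.00 mm² overlap (of its 503.50 mm²) is removed, clipping the outline — 1 connected region. The outline is a single polygon with 6 vertices. Extrusion per mm of travel: 0.8 × 0.28 / (π × 0.875²) = 0.093128. Accumulating E over each segment gives final E = 7.6365.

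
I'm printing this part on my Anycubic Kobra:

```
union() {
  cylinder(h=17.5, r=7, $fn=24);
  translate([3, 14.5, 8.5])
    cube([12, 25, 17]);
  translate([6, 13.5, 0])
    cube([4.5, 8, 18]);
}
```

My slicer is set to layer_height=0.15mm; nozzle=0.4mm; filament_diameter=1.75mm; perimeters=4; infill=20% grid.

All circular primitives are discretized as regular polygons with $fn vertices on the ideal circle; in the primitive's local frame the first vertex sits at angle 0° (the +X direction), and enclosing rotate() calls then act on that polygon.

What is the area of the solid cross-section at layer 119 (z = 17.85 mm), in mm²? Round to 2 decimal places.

304.50 mm²

At z = 17.85 mm: the cylinder is not intersected at this z (z outside [0, 17.5]); the 12×25 cube at (3, 14.5) contributes its full rectangle (area 300.00 mm²); the cube at (6, 13.5) (footprint 4.5×8) is included at this height (area 36.00 mm²); Merging all regions: the regions partially overlap — summed areas 336.00 mm² minus the doubly-counted overlap 31.50 mm² gives 304.50 mm² — area = 304.50 mm². Overall, the cross-section is a single solid region. Net area = 304.50 mm².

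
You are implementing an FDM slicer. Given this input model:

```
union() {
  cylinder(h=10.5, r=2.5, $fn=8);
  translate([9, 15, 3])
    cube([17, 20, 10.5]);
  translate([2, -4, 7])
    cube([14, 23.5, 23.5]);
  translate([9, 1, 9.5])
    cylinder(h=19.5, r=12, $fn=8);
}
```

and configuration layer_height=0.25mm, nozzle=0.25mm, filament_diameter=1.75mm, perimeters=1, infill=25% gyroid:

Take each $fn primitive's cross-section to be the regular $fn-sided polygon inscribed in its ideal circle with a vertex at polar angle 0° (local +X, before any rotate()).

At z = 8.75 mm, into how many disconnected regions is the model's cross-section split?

At z = 8.75 mm: the r=2.5 cylinder contributes a regular 8-gon of circumradius 2.5; the cube at (9, 15) is present — its section is the full 17×20 rectangle; the cube at (2, -4) (footprint 14×23.5) is included at this height; the cylinder at (9, 1) is absent (z outside [9.5, 29]); Combining (union): the regions partially overlap (shared area 32.10 mm²), so overlapping operands fuse into one piece — 1 connected region. The result has 1 disconnected region.

1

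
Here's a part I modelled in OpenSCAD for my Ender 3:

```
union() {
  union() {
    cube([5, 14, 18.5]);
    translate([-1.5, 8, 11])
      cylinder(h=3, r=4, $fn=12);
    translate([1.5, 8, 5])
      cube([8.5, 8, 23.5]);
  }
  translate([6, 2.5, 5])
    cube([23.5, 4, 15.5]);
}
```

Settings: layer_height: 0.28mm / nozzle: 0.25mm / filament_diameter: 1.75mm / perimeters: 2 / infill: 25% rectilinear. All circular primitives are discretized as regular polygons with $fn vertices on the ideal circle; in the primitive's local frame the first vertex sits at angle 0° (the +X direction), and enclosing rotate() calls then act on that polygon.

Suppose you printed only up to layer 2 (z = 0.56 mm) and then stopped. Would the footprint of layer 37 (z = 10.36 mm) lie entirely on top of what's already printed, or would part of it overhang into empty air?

Compare the two slices. At z = 0.56: the 5×14 cube contributes its full rectangle (area 70.00 mm²); the cylinder at (-1.5, 8) is not intersected at this z (z outside [11, 14]); the cube at (1.5, 8) does not reach this height (z outside [5, 28.5]); Taking the union: only the 5×14 cube is present, so the union is just that shape — area = 70.00 mm²; the cube at (6, 2.5) does not reach this height (z outside [5, 20.5]); Combining (union): only that combined region is present, so the union is just that shape — area = 70.00 mm². At z = 10.36: the cube is present — its section is the full 5×14 rectangle (area 70.00 mm²); the cylinder at (-1.5, 8) is not intersected at this z (z outside [11, 14]); the cube at (1.5, 8) is present — its section is the full 8.5×8 rectangle (area 68.00 mm²); Taking the union: the regions partially overlap — summed areas 138.00 mm² minus the doubly-counted overlap 21.00 mm² gives 117.00 mm² — area = 117.00 mm²; the cube at (6, 2.5) (footprint 23.5×4) is included at this height (area 94.00 mm²); Taking the union: the 2 present regions are separate (no shared area or edge), so areas and boundary lengths simply add and each stays a separate island — area = 211.00 mm². Checking containment: at z = 10.36 the cross-section extends beyond the z = 0.56 cross-section by about 141.00 mm².

part overhangs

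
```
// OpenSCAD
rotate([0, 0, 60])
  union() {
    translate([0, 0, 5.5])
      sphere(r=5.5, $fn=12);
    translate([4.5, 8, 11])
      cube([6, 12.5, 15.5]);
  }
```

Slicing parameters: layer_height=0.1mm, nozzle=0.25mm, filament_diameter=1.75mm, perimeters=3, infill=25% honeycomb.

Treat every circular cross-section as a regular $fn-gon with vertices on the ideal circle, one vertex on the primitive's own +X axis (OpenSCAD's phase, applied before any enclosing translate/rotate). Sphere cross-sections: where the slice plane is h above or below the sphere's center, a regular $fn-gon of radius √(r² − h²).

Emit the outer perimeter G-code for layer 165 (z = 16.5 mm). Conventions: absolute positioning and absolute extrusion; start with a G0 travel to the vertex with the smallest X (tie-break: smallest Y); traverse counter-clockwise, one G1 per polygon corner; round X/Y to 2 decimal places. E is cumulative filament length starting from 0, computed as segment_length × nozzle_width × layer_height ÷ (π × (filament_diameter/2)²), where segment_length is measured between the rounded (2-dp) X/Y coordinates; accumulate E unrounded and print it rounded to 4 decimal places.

G0 X-15.50 Y14.15 Z16.50
G1 X-4.68 Y7.90 E0.1299
G1 X-1.68 Y13.09 E0.1922
G1 X-12.50 Y19.34 E0.3221
G1 X-15.50 Y14.15 E0.3844

At z = 16.5 mm: the sphere does not reach this height (|z−center|=11.000 > r=5.5); the 6×12.5 cube at (4.5, 8) contributes its full rectangle; Merging all regions: only the 6×12.5 cube at (4.5, 8) is present, so the union is just that shape — 1 connected region; (rotated 60° about Z; rotation is an isometry so areas/perimeters/island counts are preserved). The outline is a single polygon with 4 vertices. Extrusion per mm of travel: 0.25 × 0.1 / (π × 0.875²) = 0.010394. Accumulating E over each segment gives final E = 0.3844.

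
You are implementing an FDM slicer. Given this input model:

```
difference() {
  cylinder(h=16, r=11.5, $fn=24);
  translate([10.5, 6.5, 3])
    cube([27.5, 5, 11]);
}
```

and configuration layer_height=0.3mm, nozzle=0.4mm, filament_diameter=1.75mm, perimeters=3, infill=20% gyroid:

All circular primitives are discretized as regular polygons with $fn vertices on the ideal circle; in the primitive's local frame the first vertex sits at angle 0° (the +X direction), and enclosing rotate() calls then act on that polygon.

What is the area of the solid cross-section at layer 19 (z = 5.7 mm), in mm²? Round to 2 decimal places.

410.75 mm²

At z = 5.7 mm: the cylinder: section is a regular 24-gon, circumradius r=11.5 (area = (24/2)·11.500²·sin(360°/24) = 410.75 mm²); the cube at (10.5, 6.5) is present — its section is the full 27.5×5 rectangle (area 137.50 mm²); After the difference (first − rest): starting from the r=11.5 cylinder (410.75 mm²), the 27.5×5 cube at (10.5, 6.5) misses the remaining region (no effect) — area = 410.75 mm². Overall, the cross-section is a single solid region. Net area = 410.75 mm².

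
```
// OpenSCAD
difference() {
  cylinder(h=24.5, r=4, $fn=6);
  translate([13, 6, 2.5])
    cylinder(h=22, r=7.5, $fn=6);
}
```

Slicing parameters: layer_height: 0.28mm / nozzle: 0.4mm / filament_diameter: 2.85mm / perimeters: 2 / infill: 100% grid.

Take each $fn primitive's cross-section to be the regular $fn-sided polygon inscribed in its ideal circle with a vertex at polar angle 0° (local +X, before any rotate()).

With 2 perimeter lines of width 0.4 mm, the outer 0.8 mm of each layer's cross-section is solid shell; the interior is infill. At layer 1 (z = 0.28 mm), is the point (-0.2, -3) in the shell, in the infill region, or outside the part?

At z = 0.28 mm: the cylinder: section is a regular 6-gon, circumradius r=4; the cylinder at (13, 6) is not intersected at this z (z outside [2.5, 24.5]); Taking the first minus the rest: none of the subtracted shapes is present at this height, so the r=4 cylinder is unchanged — 1 connected region. Overall, the cross-section is a single solid region. The nearest boundary edge runs (-2.00, -3.46)→(2.00, -3.46); distance from the point to it = 0.46 mm. The point is inside the cross-section, 0.46 mm from the nearest boundary — within the 0.8 mm shell band (2 × 0.4).

shell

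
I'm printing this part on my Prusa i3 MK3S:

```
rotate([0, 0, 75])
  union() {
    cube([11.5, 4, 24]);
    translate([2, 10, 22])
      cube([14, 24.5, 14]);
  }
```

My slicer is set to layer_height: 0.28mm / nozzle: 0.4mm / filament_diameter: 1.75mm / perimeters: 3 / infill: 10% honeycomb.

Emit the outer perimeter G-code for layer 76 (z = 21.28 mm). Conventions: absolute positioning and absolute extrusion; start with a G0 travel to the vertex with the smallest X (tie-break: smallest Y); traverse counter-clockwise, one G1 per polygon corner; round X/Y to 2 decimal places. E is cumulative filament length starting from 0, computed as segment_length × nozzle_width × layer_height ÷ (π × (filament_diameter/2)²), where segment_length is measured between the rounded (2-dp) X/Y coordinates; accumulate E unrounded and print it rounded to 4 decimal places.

G0 X-3.86 Y1.04 Z21.28
G1 X0.00 Y0.00 E0.1861
G1 X2.98 Y11.11 E0.7218
G1 X-0.89 Y12.14 E0.9082
G1 X-3.86 Y1.04 E1.4433

At z = 21.28 mm: the 11.5×4 cube contributes its full rectangle; the cube at (2, 10) does not reach this height (z outside [22, 36]); Taking the union: only the 11.5×4 cube is present, so the union is just that shape — 1 connected region; (whole slice rotated 75° about Z — lengths, areas and connectivity unchanged). The outline is a single polygon with 4 vertices. Extrusion per mm of travel: 0.4 × 0.28 / (π × 0.875²) = 0.046564. Accumulating E over each segment gives final E = 1.4433.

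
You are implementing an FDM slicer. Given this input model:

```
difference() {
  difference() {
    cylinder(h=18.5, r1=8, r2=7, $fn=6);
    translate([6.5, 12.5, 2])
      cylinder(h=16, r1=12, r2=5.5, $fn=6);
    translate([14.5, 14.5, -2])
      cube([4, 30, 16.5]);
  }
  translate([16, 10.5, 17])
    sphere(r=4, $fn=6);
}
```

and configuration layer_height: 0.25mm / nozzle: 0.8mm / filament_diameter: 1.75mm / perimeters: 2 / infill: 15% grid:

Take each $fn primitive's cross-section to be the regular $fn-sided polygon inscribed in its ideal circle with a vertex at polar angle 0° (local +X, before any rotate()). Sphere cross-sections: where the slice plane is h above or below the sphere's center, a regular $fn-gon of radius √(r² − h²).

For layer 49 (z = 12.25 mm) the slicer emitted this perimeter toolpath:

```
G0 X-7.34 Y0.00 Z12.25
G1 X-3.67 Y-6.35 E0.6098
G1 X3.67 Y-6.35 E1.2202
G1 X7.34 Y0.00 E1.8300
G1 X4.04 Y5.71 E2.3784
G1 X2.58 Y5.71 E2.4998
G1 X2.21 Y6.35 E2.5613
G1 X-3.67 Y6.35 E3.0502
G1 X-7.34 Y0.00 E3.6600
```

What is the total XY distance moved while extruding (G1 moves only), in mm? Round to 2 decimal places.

Sum the Euclidean lengths of each G1 segment: total = 44.02 mm.

44.02 mm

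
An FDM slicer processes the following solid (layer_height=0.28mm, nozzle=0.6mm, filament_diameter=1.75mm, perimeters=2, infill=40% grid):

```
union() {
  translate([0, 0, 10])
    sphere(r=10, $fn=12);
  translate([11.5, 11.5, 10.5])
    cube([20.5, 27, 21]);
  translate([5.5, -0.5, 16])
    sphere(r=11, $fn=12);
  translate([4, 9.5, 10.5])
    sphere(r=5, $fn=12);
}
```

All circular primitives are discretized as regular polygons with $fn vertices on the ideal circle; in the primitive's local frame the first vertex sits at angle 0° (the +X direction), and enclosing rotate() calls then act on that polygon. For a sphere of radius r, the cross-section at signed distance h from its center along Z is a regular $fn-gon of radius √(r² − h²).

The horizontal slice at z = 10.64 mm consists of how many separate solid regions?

2

At z = 10.64 mm: the r=10 sphere contributes a regular 12-gon of circumradius √(10²−0.64²) = 9.979; the 20.5×27 cube at (11.5, 11.5) contributes its full rectangle; the sphere at (5.5, -0.5): section is a regular 12-gon, circumradius = √(r²−h²) = √(11²−5.36²) = 9.606; the r=5 sphere at (4, 9.5) slices to a regular 12-gon of circumradius 4.998 (√(r²−h²) with h=0.14 from center); Merging all regions: the regions partially overlap (shared area 217.33 mm²), so overlapping operands fuse into one piece — 2 connected regions. The result has 2 disconnected regions.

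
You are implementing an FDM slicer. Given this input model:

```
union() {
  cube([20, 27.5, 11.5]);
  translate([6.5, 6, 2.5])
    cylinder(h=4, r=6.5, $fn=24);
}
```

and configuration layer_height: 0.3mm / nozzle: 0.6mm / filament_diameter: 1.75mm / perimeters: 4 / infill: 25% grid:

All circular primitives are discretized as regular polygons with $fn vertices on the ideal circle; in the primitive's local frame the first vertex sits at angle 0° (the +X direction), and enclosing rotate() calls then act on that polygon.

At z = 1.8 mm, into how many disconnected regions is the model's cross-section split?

At z = 1.8 mm: the 20×27.5 cube contributes its full rectangle; the cylinder at (6.5, 6) is not intersected at this z (z outside [2.5, 6.5]); Combining (union): only the 20×27.5 cube is present, so the union is just that shape — 1 connected region. The result has 1 disconnected region.

1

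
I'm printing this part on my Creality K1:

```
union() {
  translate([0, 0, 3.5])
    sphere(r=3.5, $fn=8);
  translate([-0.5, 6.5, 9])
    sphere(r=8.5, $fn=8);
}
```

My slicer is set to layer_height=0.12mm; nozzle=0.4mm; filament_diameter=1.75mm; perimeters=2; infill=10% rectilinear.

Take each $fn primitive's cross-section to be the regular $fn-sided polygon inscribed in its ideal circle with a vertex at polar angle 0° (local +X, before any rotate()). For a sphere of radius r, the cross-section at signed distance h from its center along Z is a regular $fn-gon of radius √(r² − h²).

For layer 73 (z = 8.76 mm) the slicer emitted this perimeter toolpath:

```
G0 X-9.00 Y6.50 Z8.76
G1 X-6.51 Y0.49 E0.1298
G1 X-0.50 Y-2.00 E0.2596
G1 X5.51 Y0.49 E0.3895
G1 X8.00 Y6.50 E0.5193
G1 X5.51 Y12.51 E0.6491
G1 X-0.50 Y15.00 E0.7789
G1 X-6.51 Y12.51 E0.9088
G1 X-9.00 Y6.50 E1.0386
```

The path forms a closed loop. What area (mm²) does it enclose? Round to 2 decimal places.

204.34 mm²

Apply the shoelace formula to the sequence of (X, Y) vertices; enclosed area = 204.34 mm².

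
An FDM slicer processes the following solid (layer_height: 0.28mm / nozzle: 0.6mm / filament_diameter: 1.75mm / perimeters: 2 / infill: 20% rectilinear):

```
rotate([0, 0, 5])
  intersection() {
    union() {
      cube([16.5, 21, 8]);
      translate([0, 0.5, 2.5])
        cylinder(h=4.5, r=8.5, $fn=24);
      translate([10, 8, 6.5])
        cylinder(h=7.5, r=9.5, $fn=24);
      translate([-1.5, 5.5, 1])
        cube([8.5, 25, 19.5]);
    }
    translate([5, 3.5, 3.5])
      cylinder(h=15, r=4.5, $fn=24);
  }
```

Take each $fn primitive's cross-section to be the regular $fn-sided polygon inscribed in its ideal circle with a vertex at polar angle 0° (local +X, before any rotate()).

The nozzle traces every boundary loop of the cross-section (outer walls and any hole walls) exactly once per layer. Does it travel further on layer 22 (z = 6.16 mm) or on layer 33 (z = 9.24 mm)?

layer 22 (z = 6.16 mm)

Layer 22 (z = 6.16): the cube (footprint 16.5×21) is included at this height (perimeter 75.00 mm); the r=8.5 cylinder at (0, 0.5) contributes a regular 24-gon of circumradius 8.5 (perimeter = 2·24·8.500·sin(180°/24) = 53.25 mm); the cylinder at (10, 8) is absent (z outside [6.5, 14]); the cube at (-1.5, 5.5) (footprint 8.5×25) is included at this height (perimeter 67.00 mm); Merging all regions: the regions partially overlap (shared area 173.93 mm²), so the edge portions inside another operand are dropped and the merged outline is re-measured after clipping — boundary = 116.19 mm; the r=4.5 cylinder at (5, 3.5) gives a regular 24-gon of circumradius 4.5 (constant along its height) (perimeter = 2·24·4.500·sin(180°/24) = 28.19 mm); After intersecting: the r=4.5 cylinder at (5, 3.5) lies inside the result so far, so the common part is the r=4.5 cylinder at (5, 3.5) itself — boundary = 28.19 mm; (whole slice rotated 5° about Z — lengths, areas and connectivity unchanged). So its perimeter = 28.19 mm. Layer 33 (z = 9.24): the cube does not reach this height (z outside [0, 8]); the cylinder at (0, 0.5) does not reach this height (z outside [2.5, 7]); the cylinder at (10, 8): section is a regular 24-gon, circumradius r=9.5 (perimeter = 2·24·9.500·sin(180°/24) = 59.52 mm); the cube at (-1.5, 5.5) is present — its section is the full 8.5×25 rectangle (perimeter 67.00 mm); Merging all regions: the regions partially overlap (shared area 58.05 mm²), so the edge portions inside another operand are dropped and the merged outline is re-measured after clipping — boundary = 94.57 mm; the r=4.5 cylinder at (5, 3.5) contributes a regular 24-gon of circumradius 4.5 (perimeter = 2·24·4.500·sin(180°/24) = 28.19 mm); Taking the intersection: the r=4.5 cylinder at (5, 3.5) partially overlaps that combined region; clipping to the common part keeps 52.13 mm² — boundary = 26.28 mm; (whole slice rotated 5° about Z — lengths, areas and connectivity unchanged). So its perimeter = 26.28 mm. Layer 22 is larger (28.19 vs 26.28 mm).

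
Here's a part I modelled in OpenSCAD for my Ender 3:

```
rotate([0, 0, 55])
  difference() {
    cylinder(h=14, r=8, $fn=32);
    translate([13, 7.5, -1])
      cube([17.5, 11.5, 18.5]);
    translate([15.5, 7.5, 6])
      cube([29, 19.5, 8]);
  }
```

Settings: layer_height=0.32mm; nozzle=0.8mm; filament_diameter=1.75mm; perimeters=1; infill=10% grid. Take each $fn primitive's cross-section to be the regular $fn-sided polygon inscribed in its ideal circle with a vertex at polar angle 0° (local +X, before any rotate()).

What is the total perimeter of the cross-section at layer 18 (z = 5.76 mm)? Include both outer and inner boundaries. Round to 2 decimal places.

50.18 mm

At z = 5.76 mm: the r=8 cylinder contributes a regular 32-gon of circumradius 8 (perimeter = 2·32·8.000·sin(180°/32) = 50.18 mm); the cube at (13, 7.5) is present — its section is the full 17.5×11.5 rectangle (perimeter 58.00 mm); the cube at (15.5, 7.5) is not intersected at this z (z outside [6, 14]); Taking the first minus the rest: starting from the r=8 cylinder, the 17.5×11.5 cube at (13, 7.5) misses the remaining region (no effect) — boundary = 50.18 mm; (rotated 55° about Z; rotation is an isometry so areas/perimeters/island counts are preserved). Overall, the cross-section is a single solid region. Total boundary length (outer) = 50.18 mm.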